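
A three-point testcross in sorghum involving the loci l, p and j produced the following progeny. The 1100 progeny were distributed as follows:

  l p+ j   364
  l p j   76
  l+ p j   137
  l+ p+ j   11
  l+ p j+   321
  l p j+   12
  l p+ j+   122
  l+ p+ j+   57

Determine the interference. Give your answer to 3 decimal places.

The two most frequent reciprocal classes, l p+ j and l+ p j+, are the parental types, so the F1 was l p+ j / l+ p j+.
The two rarest classes, l+ p+ j and l p j+, are the double crossovers. Comparing them with the parentals, only the l allele has switched, so l is the middle locus and the order is j – l – p.
j–l: (259 + 23)/1100 = 0.2564; l–p: (133 + 23)/1100 = 0.1418.
Expected DCO frequency = 0.2564 × 0.1418 ≈ 0.03636; observed = 23/1100 ≈ 0.02091.
Coefficient of coincidence = 0.02091/0.03636 ≈ 0.575; interference = 1 − 0.575 = 0.425.

0.425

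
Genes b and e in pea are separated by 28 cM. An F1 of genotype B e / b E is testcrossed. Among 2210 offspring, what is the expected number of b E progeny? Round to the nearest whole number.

A map distance of 28 cM corresponds to a recombination frequency of 0.280.
The F1 is B e / b E, so b E is a parental gamete class with expected frequency (1 − r)/2 = 0.720/2 = 0.3600.
Expected number = 0.3600 × 2210 = 795.60 ≈ 796.

796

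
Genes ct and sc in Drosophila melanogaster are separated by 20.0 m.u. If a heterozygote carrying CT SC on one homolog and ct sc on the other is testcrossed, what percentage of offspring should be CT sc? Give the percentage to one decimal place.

A map distance of 20.0 m.u. corresponds to a recombination frequency of 0.200.
The F1 is CT SC / ct sc, so CT sc is a recombinant gamete class with expected frequency r/2 = 0.200/2 = 0.1000.
That is 0.1000 = 10.0% of the progeny.

10.0%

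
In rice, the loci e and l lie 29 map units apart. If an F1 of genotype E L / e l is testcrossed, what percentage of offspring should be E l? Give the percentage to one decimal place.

A map distance of 29 map units corresponds to a recombination frequency of 0.290.
The F1 is E L / e l, so E l is a recombinant gamete class with expected frequency r/2 = 0.290/2 = 0.1450.
That is 0.1450 = 14.5% of the progeny.

14.5%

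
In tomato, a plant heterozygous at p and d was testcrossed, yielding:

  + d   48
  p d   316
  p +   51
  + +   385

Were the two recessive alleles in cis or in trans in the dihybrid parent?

The two most frequent classes are + + (385) and p d (316); these are the parental (non-recombinant) types.
So the F1 carried + + on one chromosome and p d on the other — the recessive alleles are on the same chromosome (cis / coupling).

cis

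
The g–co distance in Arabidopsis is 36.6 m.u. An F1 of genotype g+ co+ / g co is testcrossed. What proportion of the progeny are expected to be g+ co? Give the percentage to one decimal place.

18.3%

A map distance of 36.6 m.u. corresponds to a recombination frequency of 0.366.
The F1 is g+ co+ / g co, so g+ co is a recombinant gamete class with expected frequency r/2 = 0.366/2 = 0.1830.
That is 0.1830 = 18.3% of the progeny.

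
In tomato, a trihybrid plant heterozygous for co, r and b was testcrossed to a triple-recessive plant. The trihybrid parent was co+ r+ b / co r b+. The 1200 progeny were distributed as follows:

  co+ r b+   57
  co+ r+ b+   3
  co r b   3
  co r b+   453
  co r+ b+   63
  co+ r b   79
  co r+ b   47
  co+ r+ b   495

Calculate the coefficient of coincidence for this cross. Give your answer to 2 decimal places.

0.44

The two rarest classes, co+ r+ b+ and co r b, are the double crossovers. Comparing them with the parentals, only the b allele has switched, so b is the middle locus and the order is r – b – co.
r–b: (142 + 6)/1200 = 0.1233; b–co: (104 + 6)/1200 = 0.0917.
Expected DCO frequency = 0.1233 × 0.0917 ≈ 0.01131; observed = 6/1200 ≈ 0.00500.
Coefficient of coincidence = 0.00500/0.01131 ≈ 0.44.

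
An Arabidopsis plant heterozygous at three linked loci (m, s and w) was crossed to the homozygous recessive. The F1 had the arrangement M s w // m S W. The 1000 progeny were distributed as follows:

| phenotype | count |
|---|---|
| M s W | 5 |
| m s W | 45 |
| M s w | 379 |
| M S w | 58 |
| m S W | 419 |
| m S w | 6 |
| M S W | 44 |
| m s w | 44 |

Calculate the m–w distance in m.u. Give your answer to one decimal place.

9.9 m.u.

The two rarest classes, M s W and m S w, are the double crossovers. Comparing them with the parentals, only the w allele has switched, so w is the middle locus and the order is m – w – s.
Crossovers in the m–w interval produce the single-crossover classes m s w and M S W (44 + 44 = 88) plus the double crossovers (11).
RF(m–w) = (88 + 11) / 1000 = 99/1000 = 0.0990 → 9.9 m.u.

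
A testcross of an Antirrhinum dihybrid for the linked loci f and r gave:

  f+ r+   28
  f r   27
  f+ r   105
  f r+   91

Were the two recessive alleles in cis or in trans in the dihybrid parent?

trans

The two most frequent classes are f+ r (105) and f r+ (91); these are the parental (non-recombinant) types.
So the F1 carried f+ r on one chromosome and f r+ on the other — the recessive alleles are on opposite chromosomes (trans / repulsion).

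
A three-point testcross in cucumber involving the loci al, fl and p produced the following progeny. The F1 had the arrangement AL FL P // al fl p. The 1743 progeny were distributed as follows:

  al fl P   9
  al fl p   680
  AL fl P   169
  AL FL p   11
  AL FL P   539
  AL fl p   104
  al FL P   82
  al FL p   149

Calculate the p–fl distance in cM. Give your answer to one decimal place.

The two rarest classes, AL FL p and al fl P, are the double crossovers. Comparing them with the parentals, only the p allele has switched, so p is the middle locus and the order is al – p – fl.
Crossovers in the p–fl interval produce the single-crossover classes AL fl P and al FL p (169 + 149 = 318) plus the double crossovers (20).
RF(p–fl) = (318 + 20) / 1743 = 338/1743 = 0.1939 → 19.4 cM.

19.4 cM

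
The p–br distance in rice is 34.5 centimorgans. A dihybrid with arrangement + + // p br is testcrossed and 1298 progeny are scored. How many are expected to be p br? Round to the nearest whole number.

A map distance of 34.5 centimorgans corresponds to a recombination frequency of 0.345.
The F1 is + + / p br, so p br is a parental gamete class with expected frequency (1 − r)/2 = 0.655/2 = 0.3275.
Expected number = 0.3275 × 1298 = 425.10 ≈ 425.

425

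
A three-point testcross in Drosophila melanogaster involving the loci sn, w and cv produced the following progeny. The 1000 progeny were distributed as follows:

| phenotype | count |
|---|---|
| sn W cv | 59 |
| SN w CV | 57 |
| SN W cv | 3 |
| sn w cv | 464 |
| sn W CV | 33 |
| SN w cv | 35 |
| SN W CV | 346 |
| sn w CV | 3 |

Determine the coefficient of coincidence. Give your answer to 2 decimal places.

0.66

The two most frequent reciprocal classes, SN W CV and sn w cv, are the parental types, so the F1 was SN W CV / sn w cv.
The two rarest classes, SN W cv and sn w CV, are the double crossovers. Comparing them with the parentals, only the cv allele has switched, so cv is the middle locus and the order is w – cv – sn.
w–cv: (116 + 6)/1000 = 0.1220; cv–sn: (68 + 6)/1000 = 0.0740.
Expected DCO frequency = 0.1220 × 0.0740 ≈ 0.00903; observed = 6/1000 ≈ 0.00600.
Coefficient of coincidence = 0.00600/0.00903 ≈ 0.66.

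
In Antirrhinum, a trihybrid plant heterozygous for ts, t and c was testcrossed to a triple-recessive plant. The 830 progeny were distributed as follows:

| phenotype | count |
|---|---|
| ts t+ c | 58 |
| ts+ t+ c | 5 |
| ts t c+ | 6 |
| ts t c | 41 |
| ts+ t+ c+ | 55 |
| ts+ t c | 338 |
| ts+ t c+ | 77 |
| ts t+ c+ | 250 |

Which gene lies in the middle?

The two most frequent reciprocal classes, ts+ t c and ts t+ c+, are the parental types, so the F1 was ts+ t c / ts t+ c+.
The two rarest classes, ts+ t+ c and ts t c+, are the double crossovers. Comparing them with the parentals, only the t allele has switched, so t is the middle locus and the order is c – t – ts.

t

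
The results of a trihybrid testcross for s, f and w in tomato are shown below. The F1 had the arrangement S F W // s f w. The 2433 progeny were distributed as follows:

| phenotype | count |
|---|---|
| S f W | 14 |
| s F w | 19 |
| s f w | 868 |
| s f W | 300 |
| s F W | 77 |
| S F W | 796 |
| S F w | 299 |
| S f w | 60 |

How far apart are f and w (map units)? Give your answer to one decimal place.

26.0 map units

The two rarest classes, S f W and s F w, are the double crossovers. Comparing them with the parentals, only the f allele has switched, so f is the middle locus and the order is s – f – w.
Crossovers in the f–w interval produce the single-crossover classes S F w and s f W (299 + 300 = 599) plus the double crossovers (33).
RF(f–w) = (599 + 33) / 2433 = 632/2433 = 0.2598 → 26.0 map units.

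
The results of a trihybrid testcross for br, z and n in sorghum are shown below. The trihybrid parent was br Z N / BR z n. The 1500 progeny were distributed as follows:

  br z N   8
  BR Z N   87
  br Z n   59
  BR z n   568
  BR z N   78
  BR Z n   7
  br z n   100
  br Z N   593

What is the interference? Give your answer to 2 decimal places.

0.27

The two rarest classes, br z N and BR Z n, are the double crossovers. Comparing them with the parentals, only the z allele has switched, so z is the middle locus and the order is br – z – n.
br–z: (187 + 15)/1500 = 0.1347; z–n: (137 + 15)/1500 = 0.1013.
Expected DCO frequency = 0.1347 × 0.1013 ≈ 0.01365; observed = 15/1500 ≈ 0.01000.
Coefficient of coincidence = 0.01000/0.01365 ≈ 0.73; interference = 1 − 0.73 = 0.27.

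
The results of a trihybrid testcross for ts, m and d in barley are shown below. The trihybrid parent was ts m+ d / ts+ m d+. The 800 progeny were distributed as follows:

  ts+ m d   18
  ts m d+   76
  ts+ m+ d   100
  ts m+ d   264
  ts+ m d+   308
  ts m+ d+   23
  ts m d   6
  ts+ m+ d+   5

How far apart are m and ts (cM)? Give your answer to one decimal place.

23.4 cM

The two rarest classes, ts m d and ts+ m+ d+, are the double crossovers. Comparing them with the parentals, only the m allele has switched, so m is the middle locus and the order is d – m – ts.
Crossovers in the m–ts interval produce the single-crossover classes ts+ m+ d and ts m d+ (100 + 76 = 176) plus the double crossovers (11).
RF(m–ts) = (176 + 11) / 800 = 187/800 = 0.2338 → 23.4 cM.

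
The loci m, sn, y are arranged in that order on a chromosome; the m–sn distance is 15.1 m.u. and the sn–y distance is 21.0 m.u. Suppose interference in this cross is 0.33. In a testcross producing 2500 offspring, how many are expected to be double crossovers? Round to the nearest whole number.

53

Map distances give recombination frequencies of 0.151 and 0.210 for the two intervals.
With interference 0.33 (so coincidence = 0.67), expected double-crossover frequency = 0.151 × 0.210 × 0.67 = 0.02125.
Expected number = 0.02125 × 2500 = 53.11 ≈ 53.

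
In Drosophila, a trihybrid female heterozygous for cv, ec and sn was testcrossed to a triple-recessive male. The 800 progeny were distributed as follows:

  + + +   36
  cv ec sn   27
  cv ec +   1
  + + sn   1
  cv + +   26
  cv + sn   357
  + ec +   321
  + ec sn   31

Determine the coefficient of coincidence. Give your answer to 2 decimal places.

0.42

The two most frequent reciprocal classes, cv + sn and + ec +, are the parental types, so the F1 was cv + sn / + ec +.
The two rarest classes, + + sn and cv ec +, are the double crossovers. Comparing them with the parentals, only the cv allele has switched, so cv is the middle locus and the order is sn – cv – ec.
sn–cv: (57 + 2)/800 = 0.0737; cv–ec: (63 + 2)/800 = 0.0813.
Expected DCO frequency = 0.0737 × 0.0813 ≈ 0.00599; observed = 2/800 ≈ 0.00250.
Coefficient of coincidence = 0.00250/0.00599 ≈ 0.42.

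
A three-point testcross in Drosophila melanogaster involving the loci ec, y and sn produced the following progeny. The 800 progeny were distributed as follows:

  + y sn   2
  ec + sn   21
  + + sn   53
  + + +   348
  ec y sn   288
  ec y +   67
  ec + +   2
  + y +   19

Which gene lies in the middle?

The two most frequent reciprocal classes, + + + and ec y sn, are the parental types, so the F1 was + + + / ec y sn.
The two rarest classes, ec + + and + y sn, are the double crossovers. Comparing them with the parentals, only the ec allele has switched, so ec is the middle locus and the order is sn – ec – y.

ec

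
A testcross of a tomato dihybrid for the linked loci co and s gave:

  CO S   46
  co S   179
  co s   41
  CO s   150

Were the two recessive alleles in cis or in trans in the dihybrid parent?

trans

The two most frequent classes are CO s (150) and co S (179); these are the parental (non-recombinant) types.
So the F1 carried CO s on one chromosome and co S on the other — the recessive alleles are on opposite chromosomes (trans / repulsion).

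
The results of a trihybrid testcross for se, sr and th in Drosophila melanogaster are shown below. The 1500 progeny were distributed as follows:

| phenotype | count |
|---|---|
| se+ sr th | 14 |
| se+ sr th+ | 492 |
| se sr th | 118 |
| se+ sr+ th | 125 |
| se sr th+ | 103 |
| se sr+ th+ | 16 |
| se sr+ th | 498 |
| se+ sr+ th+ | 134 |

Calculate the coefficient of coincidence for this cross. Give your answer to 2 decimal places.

The two most frequent reciprocal classes, se+ sr th+ and se sr+ th, are the parental types, so the F1 was se+ sr th+ / se sr+ th.
The two rarest classes, se+ sr th and se sr+ th+, are the double crossovers. Comparing them with the parentals, only the th allele has switched, so th is the middle locus and the order is sr – th – se.
sr–th: (252 + 30)/1500 = 0.1880; th–se: (228 + 30)/1500 = 0.1720.
Expected DCO frequency = 0.1880 × 0.1720 ≈ 0.03234; observed = 30/1500 ≈ 0.02000.
Coefficient of coincidence = 0.02000/0.03234 ≈ 0.62.

0.62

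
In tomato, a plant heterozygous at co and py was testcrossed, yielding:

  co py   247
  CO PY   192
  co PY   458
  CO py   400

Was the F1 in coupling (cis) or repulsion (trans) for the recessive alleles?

trans

The two most frequent classes are CO py (400) and co PY (458); these are the parental (non-recombinant) types.
So the F1 carried CO py on one chromosome and co PY on the other — the recessive alleles are on opposite chromosomes (trans / repulsion).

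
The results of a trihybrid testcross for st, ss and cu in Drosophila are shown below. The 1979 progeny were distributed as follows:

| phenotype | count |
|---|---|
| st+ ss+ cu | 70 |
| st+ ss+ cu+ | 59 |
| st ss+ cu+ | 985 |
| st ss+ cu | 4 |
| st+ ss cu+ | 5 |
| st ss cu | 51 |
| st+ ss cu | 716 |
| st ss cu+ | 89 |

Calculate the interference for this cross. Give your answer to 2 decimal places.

0.11

The two most frequent reciprocal classes, st+ ss cu and st ss+ cu+, are the parental types, so the F1 was st+ ss cu / st ss+ cu+.
The two rarest classes, st+ ss cu+ and st ss+ cu, are the double crossovers. Comparing them with the parentals, only the cu allele has switched, so cu is the middle locus and the order is st – cu – ss.
st–cu: (110 + 9)/1979 = 0.0601; cu–ss: (159 + 9)/1979 = 0.0849.
Expected DCO frequency = 0.0601 × 0.0849 ≈ 0.00510; observed = 9/1979 ≈ 0.00455.
Coefficient of coincidence = 0.00455/0.00510 ≈ 0.89; interference = 1 − 0.89 = 0.11.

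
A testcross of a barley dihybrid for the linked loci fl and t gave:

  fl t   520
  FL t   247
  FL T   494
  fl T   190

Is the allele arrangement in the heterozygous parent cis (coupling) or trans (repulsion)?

The two most frequent classes are FL T (494) and fl t (520); these are the parental (non-recombinant) types.
So the F1 carried FL T on one chromosome and fl t on the other — the recessive alleles are on the same chromosome (cis / coupling).

cis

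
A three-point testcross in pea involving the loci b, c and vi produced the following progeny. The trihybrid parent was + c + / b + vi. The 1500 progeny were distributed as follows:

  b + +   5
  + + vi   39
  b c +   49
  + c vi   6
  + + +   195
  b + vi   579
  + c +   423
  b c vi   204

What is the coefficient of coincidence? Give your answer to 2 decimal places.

0.41

The two rarest classes, + c vi and b + +, are the double crossovers. Comparing them with the parentals, only the vi allele has switched, so vi is the middle locus and the order is c – vi – b.
c–vi: (399 + 11)/1500 = 0.2733; vi–b: (88 + 11)/1500 = 0.0660.
Expected DCO frequency = 0.2733 × 0.0660 ≈ 0.01804; observed = 11/1500 ≈ 0.00733.
Coefficient of coincidence = 0.00733/0.01804 ≈ 0.41.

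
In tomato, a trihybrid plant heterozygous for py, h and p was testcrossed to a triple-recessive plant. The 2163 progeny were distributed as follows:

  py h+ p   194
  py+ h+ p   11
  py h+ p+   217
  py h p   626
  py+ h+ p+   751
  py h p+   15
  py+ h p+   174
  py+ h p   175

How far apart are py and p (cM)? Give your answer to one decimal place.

The two most frequent reciprocal classes, py+ h+ p+ and py h p, are the parental types, so the F1 was py+ h+ p+ / py h p.
The two rarest classes, py+ h+ p and py h p+, are the double crossovers. Comparing them with the parentals, only the p allele has switched, so p is the middle locus and the order is py – p – h.
Crossovers in the py–p interval produce the single-crossover classes py h+ p+ and py+ h p (217 + 175 = 392) plus the double crossovers (26).
RF(py–p) = (392 + 26) / 2163 = 418/2163 = 0.1933 → 19.3 cM.

19.3 cM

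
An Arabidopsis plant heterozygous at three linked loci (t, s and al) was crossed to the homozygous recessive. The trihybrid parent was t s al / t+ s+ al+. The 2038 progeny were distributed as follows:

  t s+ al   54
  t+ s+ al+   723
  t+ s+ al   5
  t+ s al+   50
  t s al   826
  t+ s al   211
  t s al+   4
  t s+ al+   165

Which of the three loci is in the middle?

The two rarest classes, t s al+ and t+ s+ al, are the double crossovers. Comparing them with the parentals, only the al allele has switched, so al is the middle locus and the order is s – al – t.

al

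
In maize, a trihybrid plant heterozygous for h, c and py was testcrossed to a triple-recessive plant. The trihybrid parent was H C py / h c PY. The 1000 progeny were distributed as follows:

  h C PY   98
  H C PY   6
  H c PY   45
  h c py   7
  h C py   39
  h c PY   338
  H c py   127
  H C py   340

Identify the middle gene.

The two rarest classes, H C PY and h c py, are the double crossovers. Comparing them with the parentals, only the py allele has switched, so py is the middle locus and the order is h – py – c.

py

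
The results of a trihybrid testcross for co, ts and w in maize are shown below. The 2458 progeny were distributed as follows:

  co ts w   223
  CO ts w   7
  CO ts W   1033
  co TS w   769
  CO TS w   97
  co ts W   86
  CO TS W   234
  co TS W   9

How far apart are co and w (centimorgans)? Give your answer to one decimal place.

8.1 centimorgans

The two most frequent reciprocal classes, co TS w and CO ts W, are the parental types, so the F1 was co TS w / CO ts W.
The two rarest classes, co TS W and CO ts w, are the double crossovers. Comparing them with the parentals, only the w allele has switched, so w is the middle locus and the order is co – w – ts.
Crossovers in the co–w interval produce the single-crossover classes CO TS w and co ts W (97 + 86 = 183) plus the double crossovers (16).
RF(co–w) = (183 + 16) / 2458 = 199/2458 = 0.0810 → 8.1 centimorgans.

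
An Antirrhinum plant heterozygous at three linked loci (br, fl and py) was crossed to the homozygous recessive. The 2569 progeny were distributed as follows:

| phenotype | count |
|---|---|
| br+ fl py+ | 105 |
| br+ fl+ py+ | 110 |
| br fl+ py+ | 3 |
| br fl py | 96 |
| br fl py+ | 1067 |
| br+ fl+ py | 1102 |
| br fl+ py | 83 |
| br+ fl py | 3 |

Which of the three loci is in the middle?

fl

The two most frequent reciprocal classes, br+ fl+ py and br fl py+, are the parental types, so the F1 was br+ fl+ py / br fl py+.
The two rarest classes, br+ fl py and br fl+ py+, are the double crossovers. Comparing them with the parentals, only the fl allele has switched, so fl is the middle locus and the order is br – fl – py.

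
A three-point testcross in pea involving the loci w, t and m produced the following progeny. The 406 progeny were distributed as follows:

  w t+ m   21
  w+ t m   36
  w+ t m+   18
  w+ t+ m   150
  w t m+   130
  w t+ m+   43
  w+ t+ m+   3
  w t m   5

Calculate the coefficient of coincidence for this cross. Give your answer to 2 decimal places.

The two most frequent reciprocal classes, w+ t+ m and w t m+, are the parental types, so the F1 was w+ t+ m / w t m+.
The two rarest classes, w+ t+ m+ and w t m, are the double crossovers. Comparing them with the parentals, only the m allele has switched, so m is the middle locus and the order is t – m – w.
t–m: (79 + 8)/406 = 0.2143; m–w: (39 + 8)/406 = 0.1158.
Expected DCO frequency = 0.2143 × 0.1158 ≈ 0.02482; observed = 8/406 ≈ 0.01970.
Coefficient of coincidence = 0.01970/0.02482 ≈ 0.79.

0.79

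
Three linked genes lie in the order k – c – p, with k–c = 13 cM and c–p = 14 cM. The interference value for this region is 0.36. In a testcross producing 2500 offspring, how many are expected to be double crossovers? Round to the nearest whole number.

Map distances give recombination frequencies of 0.130 and 0.140 for the two intervals.
With interference 0.36 (so coincidence = 0.64), expected double-crossover frequency = 0.130 × 0.140 × 0.64 = 0.01165.
Expected number = 0.01165 × 2500 = 29.12 ≈ 29.

29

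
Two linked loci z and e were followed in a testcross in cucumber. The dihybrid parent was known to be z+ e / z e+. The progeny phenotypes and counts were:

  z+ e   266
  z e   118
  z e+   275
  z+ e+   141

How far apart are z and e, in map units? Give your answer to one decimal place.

The recombinant classes are z+ e+ and z e: 141 + 118 = 259.
Recombination frequency = 259/800 = 0.3237 ≈ 32.4%, i.e. 32.4 map units.

32.4 map units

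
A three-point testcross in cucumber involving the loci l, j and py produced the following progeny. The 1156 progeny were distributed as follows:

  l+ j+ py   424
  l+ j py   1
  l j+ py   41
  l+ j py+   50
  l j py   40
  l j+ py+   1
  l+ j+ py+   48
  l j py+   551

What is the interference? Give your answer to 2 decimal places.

0.72

The two most frequent reciprocal classes, l+ j+ py and l j py+, are the parental types, so the F1 was l+ j+ py / l j py+.
The two rarest classes, l+ j py and l j+ py+, are the double crossovers. Comparing them with the parentals, only the j allele has switched, so j is the middle locus and the order is l – j – py.
l–j: (91 + 2)/1156 = 0.0804; j–py: (88 + 2)/1156 = 0.0779.
Expected DCO frequency = 0.0804 × 0.0779 ≈ 0.00626; observed = 2/1156 ≈ 0.00173.
Coefficient of coincidence = 0.00173/0.00626 ≈ 0.28; interference = 1 − 0.28 = 0.72.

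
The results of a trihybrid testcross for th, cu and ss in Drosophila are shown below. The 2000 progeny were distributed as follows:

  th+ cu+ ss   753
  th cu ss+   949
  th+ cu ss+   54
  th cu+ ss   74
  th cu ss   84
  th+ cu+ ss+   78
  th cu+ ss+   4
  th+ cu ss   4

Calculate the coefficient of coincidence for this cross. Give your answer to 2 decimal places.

0.69

The two most frequent reciprocal classes, th+ cu+ ss and th cu ss+, are the parental types, so the F1 was th+ cu+ ss / th cu ss+.
The two rarest classes, th+ cu ss and th cu+ ss+, are the double crossovers. Comparing them with the parentals, only the cu allele has switched, so cu is the middle locus and the order is ss – cu – th.
ss–cu: (162 + 8)/2000 = 0.0850; cu–th: (128 + 8)/2000 = 0.0680.
Expected DCO frequency = 0.0850 × 0.0680 ≈ 0.00578; observed = 8/2000 ≈ 0.00400.
Coefficient of coincidence = 0.00400/0.00578 ≈ 0.69.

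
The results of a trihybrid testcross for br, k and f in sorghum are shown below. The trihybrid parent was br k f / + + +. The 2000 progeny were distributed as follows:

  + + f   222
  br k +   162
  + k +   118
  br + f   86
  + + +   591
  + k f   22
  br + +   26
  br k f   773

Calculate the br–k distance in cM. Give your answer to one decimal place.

12.6 cM

The two rarest classes, + k f and br + +, are the double crossovers. Comparing them with the parentals, only the br allele has switched, so br is the middle locus and the order is f – br – k.
Crossovers in the br–k interval produce the single-crossover classes br + f and + k + (86 + 118 = 204) plus the double crossovers (48).
RF(br–k) = (204 + 48) / 2000 = 252/2000 = 0.1260 → 12.6 cM.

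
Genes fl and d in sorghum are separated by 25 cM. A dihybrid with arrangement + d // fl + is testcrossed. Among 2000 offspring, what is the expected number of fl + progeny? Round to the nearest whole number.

750

A map distance of 25 cM corresponds to a recombination frequency of 0.250.
The F1 is + d / fl +, so fl + is a parental gamete class with expected frequency (1 − r)/2 = 0.750/2 = 0.3750.
Expected number = 0.3750 × 2000 = 750.00 ≈ 750.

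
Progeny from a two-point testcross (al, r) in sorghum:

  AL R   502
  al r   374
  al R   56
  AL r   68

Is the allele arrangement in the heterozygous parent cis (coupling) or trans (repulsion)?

The two most frequent classes are AL R (502) and al r (374); these are the parental (non-recombinant) types.
So the F1 carried AL R on one chromosome and al r on the other — the recessive alleles are on the same chromosome (cis / coupling).

cis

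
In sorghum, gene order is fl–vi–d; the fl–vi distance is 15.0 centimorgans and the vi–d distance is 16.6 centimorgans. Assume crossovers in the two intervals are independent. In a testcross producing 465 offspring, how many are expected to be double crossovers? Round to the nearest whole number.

12

Map distances give recombination frequencies of 0.150 and 0.166 for the two intervals.
With no interference, expected double-crossover frequency = 0.150 × 0.166 = 0.02490.
Expected number = 0.02490 × 465 = 11.58 ≈ 12.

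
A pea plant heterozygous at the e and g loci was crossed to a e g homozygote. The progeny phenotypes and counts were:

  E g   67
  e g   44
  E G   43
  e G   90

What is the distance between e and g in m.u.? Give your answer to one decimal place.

The two most frequent classes, E g (67) and e G (90), are the parental types, so the F1 was E g / e G.
The recombinant classes are E G and e g: 43 + 44 = 87.
Recombination frequency = 87/244 = 0.3566 ≈ 35.7%, i.e. 35.7 m.u.

35.7 m.u.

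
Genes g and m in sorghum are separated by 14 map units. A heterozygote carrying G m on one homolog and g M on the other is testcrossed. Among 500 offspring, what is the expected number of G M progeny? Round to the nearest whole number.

35

A map distance of 14 map units corresponds to a recombination frequency of 0.140.
The F1 is G m / g M, so G M is a recombinant gamete class with expected frequency r/2 = 0.140/2 = 0.0700.
Expected number = 0.0700 × 500 = 35.00 ≈ 35.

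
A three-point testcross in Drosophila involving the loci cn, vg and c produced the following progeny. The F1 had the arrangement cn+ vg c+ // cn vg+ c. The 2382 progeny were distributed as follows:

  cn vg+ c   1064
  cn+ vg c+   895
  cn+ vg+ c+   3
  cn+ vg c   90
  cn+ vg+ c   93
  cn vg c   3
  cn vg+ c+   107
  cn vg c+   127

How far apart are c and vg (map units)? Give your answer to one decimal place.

The two rarest classes, cn+ vg+ c+ and cn vg c, are the double crossovers. Comparing them with the parentals, only the vg allele has switched, so vg is the middle locus and the order is cn – vg – c.
Crossovers in the vg–c interval produce the single-crossover classes cn+ vg c and cn vg+ c+ (90 + 107 = 197) plus the double crossovers (6).
RF(vg–c) = (197 + 6) / 2382 = 203/2382 = 0.0852 → 8.5 map units.

8.5 map units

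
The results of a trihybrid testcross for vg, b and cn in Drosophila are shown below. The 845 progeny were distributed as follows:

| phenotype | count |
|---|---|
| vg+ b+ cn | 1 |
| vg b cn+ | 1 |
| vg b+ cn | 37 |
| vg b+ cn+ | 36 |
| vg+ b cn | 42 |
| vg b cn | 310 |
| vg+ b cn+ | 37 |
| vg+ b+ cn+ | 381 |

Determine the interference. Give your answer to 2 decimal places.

0.72

The two most frequent reciprocal classes, vg b cn and vg+ b+ cn+, are the parental types, so the F1 was vg b cn / vg+ b+ cn+.
The two rarest classes, vg b cn+ and vg+ b+ cn, are the double crossovers. Comparing them with the parentals, only the cn allele has switched, so cn is the middle locus and the order is b – cn – vg.
b–cn: (74 + 2)/845 = 0.0899; cn–vg: (78 + 2)/845 = 0.0947.
Expected DCO frequency = 0.0899 × 0.0947 ≈ 0.00851; observed = 2/845 ≈ 0.00237.
Coefficient of coincidence = 0.00237/0.00851 ≈ 0.28; interference = 1 − 0.28 = 0.72.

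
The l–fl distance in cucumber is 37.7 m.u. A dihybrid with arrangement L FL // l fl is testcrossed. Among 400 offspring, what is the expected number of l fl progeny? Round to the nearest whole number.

125

A map distance of 37.7 m.u. corresponds to a recombination frequency of 0.377.
The F1 is L FL / l fl, so l fl is a parental gamete class with expected frequency (1 − r)/2 = 0.623/2 = 0.3115.
Expected number = 0.3115 × 400 = 124.60 ≈ 125.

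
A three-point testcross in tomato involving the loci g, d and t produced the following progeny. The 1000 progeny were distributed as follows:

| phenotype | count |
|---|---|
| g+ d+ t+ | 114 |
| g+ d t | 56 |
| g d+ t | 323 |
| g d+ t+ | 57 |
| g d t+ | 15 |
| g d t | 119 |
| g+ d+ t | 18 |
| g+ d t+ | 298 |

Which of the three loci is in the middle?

The two most frequent reciprocal classes, g+ d t+ and g d+ t, are the parental types, so the F1 was g+ d t+ / g d+ t.
The two rarest classes, g d t+ and g+ d+ t, are the double crossovers. Comparing them with the parentals, only the g allele has switched, so g is the middle locus and the order is t – g – d.

g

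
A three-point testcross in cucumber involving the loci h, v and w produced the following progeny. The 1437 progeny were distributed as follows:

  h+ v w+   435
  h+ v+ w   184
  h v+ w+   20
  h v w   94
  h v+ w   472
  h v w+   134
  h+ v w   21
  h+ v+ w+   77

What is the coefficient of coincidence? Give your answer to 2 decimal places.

0.77

The two most frequent reciprocal classes, h+ v w+ and h v+ w, are the parental types, so the F1 was h+ v w+ / h v+ w.
The two rarest classes, h+ v w and h v+ w+, are the double crossovers. Comparing them with the parentals, only the w allele has switched, so w is the middle locus and the order is h – w – v.
h–w: (318 + 41)/1437 = 0.2498; w–v: (171 + 41)/1437 = 0.1475.
Expected DCO frequency = 0.2498 × 0.1475 ≈ 0.03685; observed = 41/1437 ≈ 0.02853.
Coefficient of coincidence = 0.02853/0.03685 ≈ 0.77.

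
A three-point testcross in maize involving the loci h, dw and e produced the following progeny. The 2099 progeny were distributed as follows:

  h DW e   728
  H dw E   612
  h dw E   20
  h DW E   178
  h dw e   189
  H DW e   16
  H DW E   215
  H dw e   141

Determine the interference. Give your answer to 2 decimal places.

0.52

The two most frequent reciprocal classes, h DW e and H dw E, are the parental types, so the F1 was h DW e / H dw E.
The two rarest classes, H DW e and h dw E, are the double crossovers. Comparing them with the parentals, only the h allele has switched, so h is the middle locus and the order is e – h – dw.
e–h: (319 + 36)/2099 = 0.1691; h–dw: (404 + 36)/2099 = 0.2096.
Expected DCO frequency = 0.1691 × 0.2096 ≈ 0.03544; observed = 36/2099 ≈ 0.01715.
Coefficient of coincidence = 0.01715/0.03544 ≈ 0.48; interference = 1 − 0.48 = 0.52.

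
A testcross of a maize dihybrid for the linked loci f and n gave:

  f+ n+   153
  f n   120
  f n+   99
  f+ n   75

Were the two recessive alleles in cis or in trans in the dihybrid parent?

The two most frequent classes are f+ n+ (153) and f n (120); these are the parental (non-recombinant) types.
So the F1 carried f+ n+ on one chromosome and f n on the other — the recessive alleles are on the same chromosome (cis / coupling).

cis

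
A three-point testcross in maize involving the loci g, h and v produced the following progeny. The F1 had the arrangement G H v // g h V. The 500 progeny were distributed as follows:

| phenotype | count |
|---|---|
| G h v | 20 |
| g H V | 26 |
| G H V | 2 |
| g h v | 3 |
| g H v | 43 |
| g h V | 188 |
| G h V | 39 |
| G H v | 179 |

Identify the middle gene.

The two rarest classes, G H V and g h v, are the double crossovers. Comparing them with the parentals, only the v allele has switched, so v is the middle locus and the order is g – v – h.

v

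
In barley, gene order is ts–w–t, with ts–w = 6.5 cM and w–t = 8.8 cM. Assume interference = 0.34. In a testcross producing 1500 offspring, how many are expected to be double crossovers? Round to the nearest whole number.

6

Map distances give recombination frequencies of 0.065 and 0.088 for the two intervals.
With interference 0.34 (so coincidence = 0.66), expected double-crossover frequency = 0.065 × 0.088 × 0.66 = 0.00378.
Expected number = 0.00378 × 1500 = 5.66 ≈ 6.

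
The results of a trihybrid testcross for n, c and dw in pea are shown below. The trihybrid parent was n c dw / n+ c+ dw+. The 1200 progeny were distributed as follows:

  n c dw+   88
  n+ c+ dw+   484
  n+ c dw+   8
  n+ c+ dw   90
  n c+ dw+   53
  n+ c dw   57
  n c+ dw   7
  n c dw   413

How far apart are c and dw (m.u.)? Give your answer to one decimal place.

16.1 m.u.

The two rarest classes, n c+ dw and n+ c dw+, are the double crossovers. Comparing them with the parentals, only the c allele has switched, so c is the middle locus and the order is n – c – dw.
Crossovers in the c–dw interval produce the single-crossover classes n c dw+ and n+ c+ dw (88 + 90 = 178) plus the double crossovers (15).
RF(c–dw) = (178 + 15) / 1200 = 193/1200 = 0.1608 → 16.1 m.u.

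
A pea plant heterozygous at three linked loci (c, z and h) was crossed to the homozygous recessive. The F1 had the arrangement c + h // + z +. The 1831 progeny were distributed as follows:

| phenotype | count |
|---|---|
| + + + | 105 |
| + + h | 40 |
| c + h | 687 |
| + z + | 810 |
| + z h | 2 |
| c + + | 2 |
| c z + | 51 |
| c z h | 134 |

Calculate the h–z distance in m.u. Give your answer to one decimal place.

The two rarest classes, c + + and + z h, are the double crossovers. Comparing them with the parentals, only the h allele has switched, so h is the middle locus and the order is c – h – z.
Crossovers in the h–z interval produce the single-crossover classes c z h and + + + (134 + 105 = 239) plus the double crossovers (4).
RF(h–z) = (239 + 4) / 1831 = 243/1831 = 0.1327 → 13.3 m.u.

13.3 m.u.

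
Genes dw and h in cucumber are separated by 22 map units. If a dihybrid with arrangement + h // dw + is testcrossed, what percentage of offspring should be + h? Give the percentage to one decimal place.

A map distance of 22 map units corresponds to a recombination frequency of 0.220.
The F1 is + h / dw +, so + h is a parental gamete class with expected frequency (1 − r)/2 = 0.780/2 = 0.3900.
That is 0.3900 = 39.0% of the progeny.

39.0%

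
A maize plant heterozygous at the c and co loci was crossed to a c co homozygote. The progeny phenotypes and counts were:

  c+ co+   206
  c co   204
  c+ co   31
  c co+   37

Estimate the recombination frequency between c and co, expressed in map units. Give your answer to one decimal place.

The two most frequent classes, c+ co+ (206) and c co (204), are the parental types, so the F1 was c+ co+ / c co.
The recombinant classes are c+ co and c co+: 31 + 37 = 68.
Recombination frequency = 68/478 = 0.1423 ≈ 14.2%, i.e. 14.2 map units.

14.2 map units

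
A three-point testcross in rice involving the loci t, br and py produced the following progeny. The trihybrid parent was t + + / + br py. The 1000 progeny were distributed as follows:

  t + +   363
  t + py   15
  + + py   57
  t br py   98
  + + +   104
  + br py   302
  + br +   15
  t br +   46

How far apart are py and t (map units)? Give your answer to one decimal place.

The two rarest classes, t + py and + br +, are the double crossovers. Comparing them with the parentals, only the py allele has switched, so py is the middle locus and the order is br – py – t.
Crossovers in the py–t interval produce the single-crossover classes + + + and t br py (104 + 98 = 202) plus the double crossovers (30).
RF(py–t) = (202 + 30) / 1000 = 232/1000 = 0.2320 → 23.2 map units.

23.2 map units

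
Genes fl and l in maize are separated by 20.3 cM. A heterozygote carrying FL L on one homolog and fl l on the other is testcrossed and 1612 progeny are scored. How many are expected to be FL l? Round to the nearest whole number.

A map distance of 20.3 cM corresponds to a recombination frequency of 0.203.
The F1 is FL L / fl l, so FL l is a recombinant gamete class with expected frequency r/2 = 0.203/2 = 0.1015.
Expected number = 0.1015 × 1612 = 163.62 ≈ 164.

164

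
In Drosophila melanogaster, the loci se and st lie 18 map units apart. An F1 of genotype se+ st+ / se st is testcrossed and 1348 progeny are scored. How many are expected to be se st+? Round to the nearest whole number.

121

A map distance of 18 map units corresponds to a recombination frequency of 0.180.
The F1 is se+ st+ / se st, so se st+ is a recombinant gamete class with expected frequency r/2 = 0.180/2 = 0.0900.
Expected number = 0.0900 × 1348 = 121.32 ≈ 121.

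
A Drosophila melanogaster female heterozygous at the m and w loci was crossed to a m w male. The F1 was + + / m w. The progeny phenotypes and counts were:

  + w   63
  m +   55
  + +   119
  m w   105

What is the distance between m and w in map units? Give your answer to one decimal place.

The recombinant classes are + w and m +: 63 + 55 = 118.
Recombination frequency = 118/342 = 0.3450 ≈ 34.5%, i.e. 34.5 map units.

34.5 map units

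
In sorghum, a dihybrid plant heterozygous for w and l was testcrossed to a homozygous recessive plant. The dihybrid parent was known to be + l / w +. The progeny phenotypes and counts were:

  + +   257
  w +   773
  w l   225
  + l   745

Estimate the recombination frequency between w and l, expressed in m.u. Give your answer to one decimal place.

The recombinant classes are + + and w l: 257 + 225 = 482.
Recombination frequency = 482/2000 = 0.2410 ≈ 24.1%, i.e. 24.1 m.u.

24.1 m.u.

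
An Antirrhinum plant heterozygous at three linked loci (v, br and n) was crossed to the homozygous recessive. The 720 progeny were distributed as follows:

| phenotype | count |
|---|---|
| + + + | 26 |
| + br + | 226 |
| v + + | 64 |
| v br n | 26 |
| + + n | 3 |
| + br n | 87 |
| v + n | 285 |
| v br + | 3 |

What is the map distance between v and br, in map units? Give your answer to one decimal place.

8.1 map units

The two most frequent reciprocal classes, v + n and + br +, are the parental types, so the F1 was v + n / + br +.
The two rarest classes, + + n and v br +, are the double crossovers. Comparing them with the parentals, only the v allele has switched, so v is the middle locus and the order is n – v – br.
Crossovers in the v–br interval produce the single-crossover classes v br n and + + + (26 + 26 = 52) plus the double crossovers (6).
RF(v–br) = (52 + 6) / 720 = 58/720 = 0.0806 → 8.1 map units.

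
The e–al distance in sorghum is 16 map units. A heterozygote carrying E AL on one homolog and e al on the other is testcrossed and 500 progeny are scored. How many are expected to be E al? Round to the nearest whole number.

A map distance of 16 map units corresponds to a recombination frequency of 0.160.
The F1 is E AL / e al, so E al is a recombinant gamete class with expected frequency r/2 = 0.160/2 = 0.0800.
Expected number = 0.0800 × 500 = 40.00 ≈ 40.

40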